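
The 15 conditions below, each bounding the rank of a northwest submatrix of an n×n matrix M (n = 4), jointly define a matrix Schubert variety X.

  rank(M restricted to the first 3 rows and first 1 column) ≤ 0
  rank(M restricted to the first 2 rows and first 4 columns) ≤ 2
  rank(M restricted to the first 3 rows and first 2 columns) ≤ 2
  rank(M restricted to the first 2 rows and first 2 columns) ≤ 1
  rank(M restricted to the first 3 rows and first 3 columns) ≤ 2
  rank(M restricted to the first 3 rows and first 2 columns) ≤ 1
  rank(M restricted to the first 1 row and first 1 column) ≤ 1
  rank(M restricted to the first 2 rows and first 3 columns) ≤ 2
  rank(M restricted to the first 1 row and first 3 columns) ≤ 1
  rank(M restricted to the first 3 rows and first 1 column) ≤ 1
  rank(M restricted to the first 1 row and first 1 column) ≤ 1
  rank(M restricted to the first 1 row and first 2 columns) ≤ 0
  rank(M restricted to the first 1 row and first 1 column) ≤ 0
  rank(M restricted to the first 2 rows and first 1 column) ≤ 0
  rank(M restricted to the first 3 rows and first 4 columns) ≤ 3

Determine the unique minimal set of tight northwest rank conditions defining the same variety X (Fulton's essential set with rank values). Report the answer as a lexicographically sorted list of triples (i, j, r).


Rank table r_w(4×4) implied by the 15 constraints:

  0  0  1  1
  0  1  2  2
  0  1  2  3
  1  2  3  4

so w = (3, 2, 4, 1).

|D(w)|=4, |Ess(w)|=2:

[(1, 2, 0), (3, 1, 0)]


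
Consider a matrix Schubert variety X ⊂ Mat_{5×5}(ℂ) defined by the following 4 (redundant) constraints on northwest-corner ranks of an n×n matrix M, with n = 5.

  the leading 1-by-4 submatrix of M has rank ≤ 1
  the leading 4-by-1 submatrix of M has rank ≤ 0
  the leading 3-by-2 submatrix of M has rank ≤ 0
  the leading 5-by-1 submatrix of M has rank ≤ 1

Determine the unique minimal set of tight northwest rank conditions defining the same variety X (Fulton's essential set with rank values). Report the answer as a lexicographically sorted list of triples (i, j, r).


Propagating the 4 rank bounds to every northwest block:

  row 1: 0  0  1  1  1
  row 2: 0  0  1  2  2
  row 3: 0  0  1  2  3
  row 4: 0  1  2  3  4
  row 5: 1  2  3  4  5

giving w = (3, 4, 5, 2, 1) via Δ²R.

2 SE-corners of the 7-cell Rothe diagram give Ess(w):

[(3, 2, 0), (4, 1, 0)]


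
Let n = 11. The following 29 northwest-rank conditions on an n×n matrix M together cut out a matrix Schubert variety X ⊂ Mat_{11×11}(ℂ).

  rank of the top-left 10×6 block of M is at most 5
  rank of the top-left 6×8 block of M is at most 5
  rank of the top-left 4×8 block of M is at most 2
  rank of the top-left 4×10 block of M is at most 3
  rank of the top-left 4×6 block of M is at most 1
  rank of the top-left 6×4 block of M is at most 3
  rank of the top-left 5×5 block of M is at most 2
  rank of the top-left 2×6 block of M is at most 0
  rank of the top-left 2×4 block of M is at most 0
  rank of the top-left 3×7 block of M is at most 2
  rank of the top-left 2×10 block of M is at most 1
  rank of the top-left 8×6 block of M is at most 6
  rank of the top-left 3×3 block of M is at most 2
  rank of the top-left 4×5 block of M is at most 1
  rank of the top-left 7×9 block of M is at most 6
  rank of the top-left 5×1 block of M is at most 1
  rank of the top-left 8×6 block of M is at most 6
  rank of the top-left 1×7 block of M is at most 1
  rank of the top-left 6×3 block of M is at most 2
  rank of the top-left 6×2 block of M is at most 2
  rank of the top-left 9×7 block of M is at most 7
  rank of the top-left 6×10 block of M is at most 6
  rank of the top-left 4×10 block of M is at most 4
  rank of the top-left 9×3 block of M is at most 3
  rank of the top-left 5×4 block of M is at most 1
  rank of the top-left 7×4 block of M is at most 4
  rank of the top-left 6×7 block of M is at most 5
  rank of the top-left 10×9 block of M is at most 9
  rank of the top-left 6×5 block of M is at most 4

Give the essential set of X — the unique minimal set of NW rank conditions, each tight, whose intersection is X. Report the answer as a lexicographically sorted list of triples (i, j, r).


Recovering R(i,j) via the rank-extension bound from the 29 conditions:

  row 1: 0 | 0 | 0 | 0 | 0 | 0 | 1 | 1 | 1 | 1 | 1
  row 2: 0 | 0 | 0 | 0 | 0 | 0 | 1 | 1 | 1 | 1 | 2
  row 3: 1 | 1 | 1 | 1 | 1 | 1 | 2 | 2 | 2 | 2 | 3
  row 4: 1 | 1 | 1 | 1 | 1 | 1 | 2 | 2 | 3 | 3 | 4
  row 5: 1 | 1 | 1 | 1 | 2 | 2 | 3 | 3 | 4 | 4 | 5
  row 6: 1 | 2 | 2 | 2 | 3 | 3 | 4 | 4 | 5 | 5 | 6
  row 7: 1 | 2 | 3 | 3 | 4 | 4 | 5 | 5 | 6 | 6 | 7
  row 8: 1 | 2 | 3 | 4 | 5 | 5 | 6 | 6 | 7 | 7 | 8
  row 9: 1 | 2 | 3 | 4 | 5 | 5 | 6 | 7 | 8 | 8 | 9
  row 10: 1 | 2 | 3 | 4 | 5 | 5 | 6 | 7 | 8 | 9 | 10
  row 11: 1 | 2 | 3 | 4 | 5 | 6 | 7 | 8 | 9 | 10 | 11

hence w(1..11) = (7, 11, 1, 9, 5, 2, 3, 4, 8, 10, 6).

6 SE-corners of the 26-cell Rothe diagram give Ess(w):

[(2, 6, 0), (2, 10, 1), (4, 6, 1), (4, 8, 2), (5, 4, 1), (10, 6, 5)]


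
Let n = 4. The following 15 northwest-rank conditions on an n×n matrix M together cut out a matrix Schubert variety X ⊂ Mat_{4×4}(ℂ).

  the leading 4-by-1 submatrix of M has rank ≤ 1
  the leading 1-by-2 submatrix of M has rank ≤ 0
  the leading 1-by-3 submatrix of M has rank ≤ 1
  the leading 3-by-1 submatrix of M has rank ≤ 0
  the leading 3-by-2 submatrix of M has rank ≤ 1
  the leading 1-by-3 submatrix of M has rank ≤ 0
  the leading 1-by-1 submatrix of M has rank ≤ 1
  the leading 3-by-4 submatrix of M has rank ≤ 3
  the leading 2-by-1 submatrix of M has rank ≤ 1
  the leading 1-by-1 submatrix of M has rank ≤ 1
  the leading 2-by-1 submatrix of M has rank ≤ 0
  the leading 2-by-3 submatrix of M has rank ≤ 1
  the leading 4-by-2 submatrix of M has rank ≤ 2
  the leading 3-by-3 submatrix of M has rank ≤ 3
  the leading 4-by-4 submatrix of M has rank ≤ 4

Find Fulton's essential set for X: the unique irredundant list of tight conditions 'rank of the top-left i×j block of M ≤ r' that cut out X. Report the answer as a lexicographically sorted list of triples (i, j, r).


Reconstructing r_w from the 15 given conditions:

  row 1: 0  0  0  1
  row 2: 0  1  1  2
  row 3: 0  1  2  3
  row 4: 1  2  3  4

giving w = (4, 2, 3, 1) via Δ²R.

ℓ(w)=5; the 2 essential cells (i,j,r):

[(1, 3, 0), (3, 1, 0)]


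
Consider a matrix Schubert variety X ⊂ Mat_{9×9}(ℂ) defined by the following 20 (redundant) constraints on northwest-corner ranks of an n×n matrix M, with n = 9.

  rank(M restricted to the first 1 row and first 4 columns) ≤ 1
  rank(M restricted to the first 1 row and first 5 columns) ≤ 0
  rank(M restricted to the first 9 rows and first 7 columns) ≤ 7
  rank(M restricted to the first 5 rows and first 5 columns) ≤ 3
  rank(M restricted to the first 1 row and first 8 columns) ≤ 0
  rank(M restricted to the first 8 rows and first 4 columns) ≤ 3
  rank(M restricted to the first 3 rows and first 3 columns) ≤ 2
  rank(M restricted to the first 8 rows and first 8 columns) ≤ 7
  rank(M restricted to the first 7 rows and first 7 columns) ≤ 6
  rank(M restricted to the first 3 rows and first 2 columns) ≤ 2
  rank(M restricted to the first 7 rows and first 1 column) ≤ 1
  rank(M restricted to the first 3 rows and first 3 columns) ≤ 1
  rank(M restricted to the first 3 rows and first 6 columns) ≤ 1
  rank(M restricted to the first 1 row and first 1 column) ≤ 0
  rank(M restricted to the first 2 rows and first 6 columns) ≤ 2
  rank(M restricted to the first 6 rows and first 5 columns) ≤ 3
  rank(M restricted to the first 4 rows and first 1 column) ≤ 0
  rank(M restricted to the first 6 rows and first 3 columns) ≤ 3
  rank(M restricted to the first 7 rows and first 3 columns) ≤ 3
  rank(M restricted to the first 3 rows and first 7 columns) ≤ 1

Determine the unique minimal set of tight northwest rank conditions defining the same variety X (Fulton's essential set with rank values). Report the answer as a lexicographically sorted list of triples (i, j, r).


Recovering R(i,j) via the rank-extension bound from the 20 conditions:

  row 1: 0 0 0 0 0 0 0 0 1
  row 2: 0 1 1 1 1 1 1 1 2
  row 3: 0 1 1 1 1 1 1 2 3
  row 4: 0 1 2 2 2 2 2 3 4
  row 5: 1 2 3 3 3 3 3 4 5
  row 6: 1 2 3 3 3 4 4 5 6
  row 7: 1 2 3 3 4 5 5 6 7
  row 8: 1 2 3 3 4 5 6 7 8
  row 9: 1 2 3 4 5 6 7 8 9

giving w = (9, 2, 8, 3, 1, 6, 5, 7, 4) via Δ²R.

|D(w)|=20, |Ess(w)|=5:

[(1, 8, 0), (3, 7, 1), (4, 1, 0), (6, 5, 3), (8, 4, 3)]


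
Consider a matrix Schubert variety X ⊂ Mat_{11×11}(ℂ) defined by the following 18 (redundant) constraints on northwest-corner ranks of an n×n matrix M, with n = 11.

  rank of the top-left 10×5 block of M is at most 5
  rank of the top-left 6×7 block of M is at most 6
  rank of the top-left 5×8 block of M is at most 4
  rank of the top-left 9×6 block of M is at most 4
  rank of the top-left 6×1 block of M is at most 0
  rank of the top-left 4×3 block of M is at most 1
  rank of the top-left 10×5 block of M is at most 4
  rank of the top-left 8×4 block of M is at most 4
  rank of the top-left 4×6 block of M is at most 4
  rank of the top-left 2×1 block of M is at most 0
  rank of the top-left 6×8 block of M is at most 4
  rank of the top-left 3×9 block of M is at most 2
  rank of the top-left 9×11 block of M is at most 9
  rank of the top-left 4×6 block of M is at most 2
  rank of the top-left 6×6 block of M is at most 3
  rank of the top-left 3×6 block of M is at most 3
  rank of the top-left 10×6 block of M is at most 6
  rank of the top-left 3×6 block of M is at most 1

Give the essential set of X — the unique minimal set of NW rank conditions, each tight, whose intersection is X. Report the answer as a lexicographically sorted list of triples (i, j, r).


The tightest implied rank at each (i,j), from the 18 conditions:

  R[1]: 0, 1, 1, 1, 1, 1, 1, 1, 1, 1, 1
  R[2]: 0, 1, 1, 1, 1, 1, 2, 2, 2, 2, 2
  R[3]: 0, 1, 1, 1, 1, 1, 2, 2, 2, 3, 3
  R[4]: 0, 1, 1, 2, 2, 2, 3, 3, 3, 4, 4
  R[5]: 0, 1, 2, 3, 3, 3, 4, 4, 4, 5, 5
  R[6]: 0, 1, 2, 3, 3, 3, 4, 4, 5, 6, 6
  R[7]: 1, 2, 3, 4, 4, 4, 5, 5, 6, 7, 7
  R[8]: 1, 2, 3, 4, 4, 4, 5, 6, 7, 8, 8
  R[9]: 1, 2, 3, 4, 4, 4, 5, 6, 7, 8, 9
  R[10]: 1, 2, 3, 4, 4, 5, 6, 7, 8, 9, 10
  R[11]: 1, 2, 3, 4, 5, 6, 7, 8, 9, 10, 11

second differences of R give the permutation w = (2, 7, 10, 4, 3, 9, 1, 8, 11, 6, 5).

8 SE-corners of the 25-cell Rothe diagram give Ess(w):

[(3, 6, 1), (3, 9, 2), (4, 3, 1), (6, 1, 0), (6, 6, 3), (6, 8, 4), (9, 6, 4), (10, 5, 4)]


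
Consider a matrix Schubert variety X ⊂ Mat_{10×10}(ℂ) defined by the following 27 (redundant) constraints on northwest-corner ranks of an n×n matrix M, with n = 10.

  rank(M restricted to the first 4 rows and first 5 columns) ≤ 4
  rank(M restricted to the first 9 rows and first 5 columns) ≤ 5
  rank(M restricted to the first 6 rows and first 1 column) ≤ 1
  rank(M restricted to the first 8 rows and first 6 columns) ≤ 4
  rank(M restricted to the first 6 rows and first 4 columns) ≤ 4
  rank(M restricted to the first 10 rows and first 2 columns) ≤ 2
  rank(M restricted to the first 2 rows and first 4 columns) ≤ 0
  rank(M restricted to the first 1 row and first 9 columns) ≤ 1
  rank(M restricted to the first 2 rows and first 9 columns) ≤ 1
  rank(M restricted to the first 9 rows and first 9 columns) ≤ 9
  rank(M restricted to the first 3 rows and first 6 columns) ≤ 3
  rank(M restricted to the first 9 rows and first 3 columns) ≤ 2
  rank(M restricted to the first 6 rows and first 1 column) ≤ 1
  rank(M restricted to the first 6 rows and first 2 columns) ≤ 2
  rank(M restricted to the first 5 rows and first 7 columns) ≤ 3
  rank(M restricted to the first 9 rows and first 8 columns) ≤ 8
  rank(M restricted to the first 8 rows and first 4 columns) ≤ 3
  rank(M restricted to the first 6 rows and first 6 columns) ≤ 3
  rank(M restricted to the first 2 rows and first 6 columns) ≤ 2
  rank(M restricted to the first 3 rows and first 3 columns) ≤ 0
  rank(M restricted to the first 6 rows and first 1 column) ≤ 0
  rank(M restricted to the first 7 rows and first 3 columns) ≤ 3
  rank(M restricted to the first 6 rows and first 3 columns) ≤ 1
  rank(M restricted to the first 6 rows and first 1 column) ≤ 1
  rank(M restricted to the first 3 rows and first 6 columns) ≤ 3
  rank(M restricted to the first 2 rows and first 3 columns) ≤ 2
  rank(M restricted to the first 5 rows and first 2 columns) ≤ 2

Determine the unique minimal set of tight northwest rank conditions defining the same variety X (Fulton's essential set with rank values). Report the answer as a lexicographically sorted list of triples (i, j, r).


Recovering R(i,j) via the rank-extension bound from the 27 conditions:

  0 | 0 | 0 | 0 | 1 | 1 | 1 | 1 | 1 | 1
  0 | 0 | 0 | 0 | 1 | 1 | 1 | 1 | 1 | 2
  0 | 0 | 0 | 1 | 2 | 2 | 2 | 2 | 2 | 3
  0 | 1 | 1 | 2 | 3 | 3 | 3 | 3 | 3 | 4
  0 | 1 | 1 | 2 | 3 | 3 | 3 | 4 | 4 | 5
  0 | 1 | 1 | 2 | 3 | 3 | 4 | 5 | 5 | 6
  1 | 2 | 2 | 3 | 4 | 4 | 5 | 6 | 6 | 7
  1 | 2 | 2 | 3 | 4 | 4 | 5 | 6 | 7 | 8
  1 | 2 | 2 | 3 | 4 | 5 | 6 | 7 | 8 | 9
  1 | 2 | 3 | 4 | 5 | 6 | 7 | 8 | 9 | 10

so w = (5, 10, 4, 2, 8, 7, 1, 9, 6, 3).

D(w) has 26 cells with 9 SE-corners; essential set:

[(2, 4, 0), (2, 9, 1), (3, 3, 0), (5, 7, 3), (6, 1, 0), (6, 3, 1), (6, 6, 3), (8, 6, 4), (9, 3, 2)]


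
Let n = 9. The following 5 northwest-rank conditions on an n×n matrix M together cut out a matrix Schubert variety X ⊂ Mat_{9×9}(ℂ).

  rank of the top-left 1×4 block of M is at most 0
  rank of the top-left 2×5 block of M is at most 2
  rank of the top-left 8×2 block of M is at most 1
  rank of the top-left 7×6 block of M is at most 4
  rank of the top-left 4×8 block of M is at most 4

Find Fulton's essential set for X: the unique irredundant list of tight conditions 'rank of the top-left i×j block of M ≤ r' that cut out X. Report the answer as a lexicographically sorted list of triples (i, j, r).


The tightest implied rank at each (i,j), from the 5 conditions:

  i=1: 0, 0, 0, 0, 1, 1, 1, 1, 1
  i=2: 1, 1, 1, 1, 2, 2, 2, 2, 2
  i=3: 1, 1, 2, 2, 3, 3, 3, 3, 3
  i=4: 1, 1, 2, 3, 4, 4, 4, 4, 4
  i=5: 1, 1, 2, 3, 4, 4, 5, 5, 5
  i=6: 1, 1, 2, 3, 4, 4, 5, 6, 6
  i=7: 1, 1, 2, 3, 4, 4, 5, 6, 7
  i=8: 1, 1, 2, 3, 4, 5, 6, 7, 8
  i=9: 1, 2, 3, 4, 5, 6, 7, 8, 9

so w = (5, 1, 3, 4, 7, 8, 9, 6, 2).

3 SE-corners of the 13-cell Rothe diagram give Ess(w):

[(1, 4, 0), (7, 6, 4), (8, 2, 1)]


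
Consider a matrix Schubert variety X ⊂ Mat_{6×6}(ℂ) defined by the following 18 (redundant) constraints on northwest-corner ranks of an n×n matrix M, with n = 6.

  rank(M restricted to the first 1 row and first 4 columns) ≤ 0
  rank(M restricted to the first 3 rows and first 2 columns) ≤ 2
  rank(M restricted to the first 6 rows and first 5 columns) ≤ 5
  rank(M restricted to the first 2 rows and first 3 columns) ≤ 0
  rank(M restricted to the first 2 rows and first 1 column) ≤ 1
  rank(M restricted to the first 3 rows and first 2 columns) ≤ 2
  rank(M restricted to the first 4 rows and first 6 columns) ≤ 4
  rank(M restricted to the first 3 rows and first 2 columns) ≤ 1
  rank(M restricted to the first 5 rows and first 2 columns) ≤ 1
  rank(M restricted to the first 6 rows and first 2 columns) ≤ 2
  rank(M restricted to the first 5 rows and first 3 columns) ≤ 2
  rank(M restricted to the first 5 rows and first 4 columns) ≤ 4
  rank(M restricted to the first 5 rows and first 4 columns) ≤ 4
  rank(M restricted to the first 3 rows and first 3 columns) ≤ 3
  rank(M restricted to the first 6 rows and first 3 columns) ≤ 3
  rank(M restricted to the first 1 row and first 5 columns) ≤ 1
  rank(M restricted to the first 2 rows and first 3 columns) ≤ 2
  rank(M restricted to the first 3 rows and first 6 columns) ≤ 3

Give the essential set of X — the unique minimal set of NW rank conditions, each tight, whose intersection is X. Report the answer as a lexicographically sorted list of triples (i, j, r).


Reconstructing r_w from the 18 given conditions:

  0 0 0 0 1 1
  0 0 0 1 2 2
  1 1 1 2 3 3
  1 1 2 3 4 4
  1 1 2 3 4 5
  1 2 3 4 5 6

so w = (5, 4, 1, 3, 6, 2).

Rothe diagram D(w) (9 cells), 3 SE-corners (essential conditions):

[(1, 4, 0), (2, 3, 0), (5, 2, 1)]


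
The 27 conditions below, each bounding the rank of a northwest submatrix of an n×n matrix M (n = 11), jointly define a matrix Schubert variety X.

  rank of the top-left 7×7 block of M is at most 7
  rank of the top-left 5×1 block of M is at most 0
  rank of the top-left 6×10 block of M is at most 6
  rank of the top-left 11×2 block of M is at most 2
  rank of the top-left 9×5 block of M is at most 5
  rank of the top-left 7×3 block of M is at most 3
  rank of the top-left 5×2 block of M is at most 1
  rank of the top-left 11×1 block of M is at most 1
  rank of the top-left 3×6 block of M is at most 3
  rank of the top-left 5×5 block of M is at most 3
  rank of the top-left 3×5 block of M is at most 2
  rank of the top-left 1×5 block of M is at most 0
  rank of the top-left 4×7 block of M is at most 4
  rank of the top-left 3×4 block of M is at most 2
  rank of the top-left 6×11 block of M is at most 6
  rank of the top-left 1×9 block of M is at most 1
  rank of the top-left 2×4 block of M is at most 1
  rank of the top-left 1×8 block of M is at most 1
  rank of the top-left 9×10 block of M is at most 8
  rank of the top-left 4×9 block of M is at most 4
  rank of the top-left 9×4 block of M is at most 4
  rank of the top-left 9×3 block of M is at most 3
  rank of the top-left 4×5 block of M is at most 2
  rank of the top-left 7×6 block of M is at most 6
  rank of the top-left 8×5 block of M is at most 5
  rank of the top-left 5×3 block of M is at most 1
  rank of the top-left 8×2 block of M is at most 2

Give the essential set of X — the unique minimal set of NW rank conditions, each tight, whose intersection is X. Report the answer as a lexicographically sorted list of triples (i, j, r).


Recovering R(i,j) via the rank-extension bound from the 27 conditions:

  i=1: 0  0  0  0  0  1  1  1  1  1  1
  i=2: 0  1  1  1  1  2  2  2  2  2  2
  i=3: 0  1  1  2  2  3  3  3  3  3  3
  i=4: 0  1  1  2  2  3  4  4  4  4  4
  i=5: 0  1  1  2  3  4  5  5  5  5  5
  i=6: 1  2  2  3  4  5  6  6  6  6  6
  i=7: 1  2  3  4  5  6  7  7  7  7  7
  i=8: 1  2  3  4  5  6  7  8  8  8  8
  i=9: 1  2  3  4  5  6  7  8  8  8  9
  i=10: 1  2  3  4  5  6  7  8  9  9  10
  i=11: 1  2  3  4  5  6  7  8  9  10  11

second differences of R give the permutation w = (6, 2, 4, 7, 5, 1, 3, 8, 11, 9, 10).

Rothe diagram D(w) (15 cells), 5 SE-corners (essential conditions):

[(1, 5, 0), (4, 5, 2), (5, 1, 0), (5, 3, 1), (9, 10, 8)]


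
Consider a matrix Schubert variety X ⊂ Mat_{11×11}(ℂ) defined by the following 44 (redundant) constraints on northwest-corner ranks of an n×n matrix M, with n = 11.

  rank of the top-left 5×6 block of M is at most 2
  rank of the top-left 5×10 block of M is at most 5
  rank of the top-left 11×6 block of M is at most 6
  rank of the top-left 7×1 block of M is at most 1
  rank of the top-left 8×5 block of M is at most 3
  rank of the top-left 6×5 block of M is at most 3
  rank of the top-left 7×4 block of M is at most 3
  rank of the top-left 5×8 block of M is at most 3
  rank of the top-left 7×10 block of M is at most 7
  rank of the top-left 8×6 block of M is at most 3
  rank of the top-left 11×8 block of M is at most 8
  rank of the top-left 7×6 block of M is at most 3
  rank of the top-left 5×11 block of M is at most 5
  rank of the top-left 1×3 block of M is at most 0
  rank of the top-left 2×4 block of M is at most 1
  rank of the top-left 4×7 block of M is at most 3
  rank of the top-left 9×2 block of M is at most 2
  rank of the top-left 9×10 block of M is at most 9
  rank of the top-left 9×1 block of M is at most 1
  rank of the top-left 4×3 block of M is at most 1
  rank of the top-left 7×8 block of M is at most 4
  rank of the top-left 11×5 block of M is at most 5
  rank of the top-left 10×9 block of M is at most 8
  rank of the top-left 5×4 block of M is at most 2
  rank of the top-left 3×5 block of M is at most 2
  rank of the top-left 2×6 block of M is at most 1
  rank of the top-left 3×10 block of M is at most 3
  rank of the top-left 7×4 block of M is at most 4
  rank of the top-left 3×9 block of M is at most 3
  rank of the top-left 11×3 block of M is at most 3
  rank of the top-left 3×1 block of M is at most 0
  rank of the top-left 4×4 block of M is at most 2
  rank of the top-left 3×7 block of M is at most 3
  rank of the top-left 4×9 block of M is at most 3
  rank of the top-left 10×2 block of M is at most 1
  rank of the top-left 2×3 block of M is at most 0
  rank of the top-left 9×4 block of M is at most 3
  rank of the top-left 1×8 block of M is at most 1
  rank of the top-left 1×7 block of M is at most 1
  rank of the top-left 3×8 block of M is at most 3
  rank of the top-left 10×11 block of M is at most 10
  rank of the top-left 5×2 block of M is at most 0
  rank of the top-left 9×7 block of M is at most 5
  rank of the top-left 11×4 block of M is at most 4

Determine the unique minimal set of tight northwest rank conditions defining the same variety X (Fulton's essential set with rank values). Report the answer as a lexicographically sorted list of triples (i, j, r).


Recovering R(i,j) via the rank-extension bound from the 44 conditions:

  R[1]: 0 0 0 1 1 1 1 1 1 1 1
  R[2]: 0 0 0 1 1 1 2 2 2 2 2
  R[3]: 0 0 1 2 2 2 3 3 3 3 3
  R[4]: 0 0 1 2 2 2 3 3 3 4 4
  R[5]: 0 0 1 2 2 2 3 3 4 5 5
  R[6]: 1 1 2 3 3 3 4 4 5 6 6
  R[7]: 1 1 2 3 3 3 4 4 5 6 7
  R[8]: 1 1 2 3 3 3 4 5 6 7 8
  R[9]: 1 1 2 3 4 4 5 6 7 8 9
  R[10]: 1 1 2 3 4 5 6 7 8 9 10
  R[11]: 1 2 3 4 5 6 7 8 9 10 11

reading off 1-entries of Δ²R: w = (4, 7, 3, 10, 9, 1, 11, 8, 5, 6, 2).

Fulton essential set (9 of the 30 Rothe cells):

[(2, 3, 0), (2, 6, 1), (4, 9, 3), (5, 2, 0), (5, 6, 2), (5, 8, 3), (7, 8, 4), (8, 6, 3), (10, 2, 1)]


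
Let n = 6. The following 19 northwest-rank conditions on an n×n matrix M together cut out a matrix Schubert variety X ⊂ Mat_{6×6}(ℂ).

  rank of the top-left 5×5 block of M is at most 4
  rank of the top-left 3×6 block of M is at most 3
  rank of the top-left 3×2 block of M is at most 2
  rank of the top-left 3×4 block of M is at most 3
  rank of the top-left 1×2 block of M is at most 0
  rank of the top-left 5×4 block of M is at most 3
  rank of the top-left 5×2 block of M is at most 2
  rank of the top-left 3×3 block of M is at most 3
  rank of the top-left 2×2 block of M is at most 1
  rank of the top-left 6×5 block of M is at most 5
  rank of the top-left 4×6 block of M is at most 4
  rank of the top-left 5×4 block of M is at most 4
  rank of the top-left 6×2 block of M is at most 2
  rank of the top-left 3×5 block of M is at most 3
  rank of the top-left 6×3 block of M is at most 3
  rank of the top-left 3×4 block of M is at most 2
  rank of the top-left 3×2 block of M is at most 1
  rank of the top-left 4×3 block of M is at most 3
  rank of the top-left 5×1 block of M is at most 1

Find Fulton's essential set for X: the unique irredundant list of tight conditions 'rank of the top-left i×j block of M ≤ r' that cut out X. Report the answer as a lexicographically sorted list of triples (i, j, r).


Rank table r_w(6×6) implied by the 19 constraints:

  row 1: 0 | 0 | 1 | 1 | 1 | 1
  row 2: 1 | 1 | 2 | 2 | 2 | 2
  row 3: 1 | 1 | 2 | 2 | 3 | 3
  row 4: 1 | 2 | 3 | 3 | 4 | 4
  row 5: 1 | 2 | 3 | 3 | 4 | 5
  row 6: 1 | 2 | 3 | 4 | 5 | 6

hence w(1..6) = (3, 1, 5, 2, 6, 4).

ℓ(w)=5; the 4 essential cells (i,j,r):

[(1, 2, 0), (3, 2, 1), (3, 4, 2), (5, 4, 3)]


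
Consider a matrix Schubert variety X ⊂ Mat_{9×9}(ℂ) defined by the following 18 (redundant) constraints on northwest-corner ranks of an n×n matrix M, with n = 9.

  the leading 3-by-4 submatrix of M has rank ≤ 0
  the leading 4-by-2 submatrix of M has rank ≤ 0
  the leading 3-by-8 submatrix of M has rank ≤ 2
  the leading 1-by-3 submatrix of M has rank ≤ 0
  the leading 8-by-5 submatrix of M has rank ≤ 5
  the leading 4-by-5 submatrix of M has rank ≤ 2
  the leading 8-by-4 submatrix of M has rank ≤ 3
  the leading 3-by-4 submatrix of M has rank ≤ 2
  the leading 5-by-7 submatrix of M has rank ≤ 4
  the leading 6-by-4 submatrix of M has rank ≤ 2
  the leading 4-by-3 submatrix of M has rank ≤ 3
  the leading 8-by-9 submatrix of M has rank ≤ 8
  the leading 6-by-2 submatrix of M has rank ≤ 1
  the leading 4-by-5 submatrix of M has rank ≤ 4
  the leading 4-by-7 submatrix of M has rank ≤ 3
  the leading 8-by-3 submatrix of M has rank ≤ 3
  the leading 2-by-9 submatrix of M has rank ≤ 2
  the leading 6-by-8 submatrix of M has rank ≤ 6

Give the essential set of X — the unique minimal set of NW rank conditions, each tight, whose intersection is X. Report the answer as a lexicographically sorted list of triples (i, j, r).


Rank table r_w(9×9) implied by the 18 constraints:

  row 1: 0 | 0 | 0 | 0 | 1 | 1 | 1 | 1 | 1
  row 2: 0 | 0 | 0 | 0 | 1 | 2 | 2 | 2 | 2
  row 3: 0 | 0 | 0 | 0 | 1 | 2 | 2 | 2 | 3
  row 4: 0 | 0 | 1 | 1 | 2 | 3 | 3 | 3 | 4
  row 5: 1 | 1 | 2 | 2 | 3 | 4 | 4 | 4 | 5
  row 6: 1 | 1 | 2 | 2 | 3 | 4 | 5 | 5 | 6
  row 7: 1 | 2 | 3 | 3 | 4 | 5 | 6 | 6 | 7
  row 8: 1 | 2 | 3 | 3 | 4 | 5 | 6 | 7 | 8
  row 9: 1 | 2 | 3 | 4 | 5 | 6 | 7 | 8 | 9

the unique w with this rank table is (5, 6, 9, 3, 1, 7, 2, 8, 4).

Rothe diagram D(w) (19 cells), 6 SE-corners (essential conditions):

[(3, 4, 0), (3, 8, 2), (4, 2, 0), (6, 2, 1), (6, 4, 2), (8, 4, 3)]


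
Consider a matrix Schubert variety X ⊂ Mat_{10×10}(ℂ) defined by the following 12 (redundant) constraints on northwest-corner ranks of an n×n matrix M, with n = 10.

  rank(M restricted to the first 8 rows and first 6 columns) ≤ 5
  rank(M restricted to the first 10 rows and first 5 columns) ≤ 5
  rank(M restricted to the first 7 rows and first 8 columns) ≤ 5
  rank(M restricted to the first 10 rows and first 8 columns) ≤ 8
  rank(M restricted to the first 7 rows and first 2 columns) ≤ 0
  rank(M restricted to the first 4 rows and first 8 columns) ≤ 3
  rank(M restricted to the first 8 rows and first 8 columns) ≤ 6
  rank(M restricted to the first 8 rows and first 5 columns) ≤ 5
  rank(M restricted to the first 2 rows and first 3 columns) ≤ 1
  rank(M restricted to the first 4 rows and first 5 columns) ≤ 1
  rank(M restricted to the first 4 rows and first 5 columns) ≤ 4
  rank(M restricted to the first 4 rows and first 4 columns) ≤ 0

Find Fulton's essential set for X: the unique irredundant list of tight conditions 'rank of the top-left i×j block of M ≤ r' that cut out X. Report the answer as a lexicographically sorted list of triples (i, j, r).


Propagating the 12 rank bounds to every northwest block:

  row 1: 0 0 0 0 1 1 1 1 1 1
  row 2: 0 0 0 0 1 2 2 2 2 2
  row 3: 0 0 0 0 1 2 3 3 3 3
  row 4: 0 0 0 0 1 2 3 3 4 4
  row 5: 0 0 1 1 2 3 4 4 5 5
  row 6: 0 0 1 2 3 4 5 5 6 6
  row 7: 0 0 1 2 3 4 5 5 6 7
  row 8: 1 1 2 3 4 5 6 6 7 8
  row 9: 1 2 3 4 5 6 7 7 8 9
  row 10: 1 2 3 4 5 6 7 8 9 10

hence w(1..10) = (5, 6, 7, 9, 3, 4, 10, 1, 2, 8).

Rothe diagram D(w) (24 cells), 4 SE-corners (essential conditions):

[(4, 4, 0), (4, 8, 3), (7, 2, 0), (7, 8, 5)]


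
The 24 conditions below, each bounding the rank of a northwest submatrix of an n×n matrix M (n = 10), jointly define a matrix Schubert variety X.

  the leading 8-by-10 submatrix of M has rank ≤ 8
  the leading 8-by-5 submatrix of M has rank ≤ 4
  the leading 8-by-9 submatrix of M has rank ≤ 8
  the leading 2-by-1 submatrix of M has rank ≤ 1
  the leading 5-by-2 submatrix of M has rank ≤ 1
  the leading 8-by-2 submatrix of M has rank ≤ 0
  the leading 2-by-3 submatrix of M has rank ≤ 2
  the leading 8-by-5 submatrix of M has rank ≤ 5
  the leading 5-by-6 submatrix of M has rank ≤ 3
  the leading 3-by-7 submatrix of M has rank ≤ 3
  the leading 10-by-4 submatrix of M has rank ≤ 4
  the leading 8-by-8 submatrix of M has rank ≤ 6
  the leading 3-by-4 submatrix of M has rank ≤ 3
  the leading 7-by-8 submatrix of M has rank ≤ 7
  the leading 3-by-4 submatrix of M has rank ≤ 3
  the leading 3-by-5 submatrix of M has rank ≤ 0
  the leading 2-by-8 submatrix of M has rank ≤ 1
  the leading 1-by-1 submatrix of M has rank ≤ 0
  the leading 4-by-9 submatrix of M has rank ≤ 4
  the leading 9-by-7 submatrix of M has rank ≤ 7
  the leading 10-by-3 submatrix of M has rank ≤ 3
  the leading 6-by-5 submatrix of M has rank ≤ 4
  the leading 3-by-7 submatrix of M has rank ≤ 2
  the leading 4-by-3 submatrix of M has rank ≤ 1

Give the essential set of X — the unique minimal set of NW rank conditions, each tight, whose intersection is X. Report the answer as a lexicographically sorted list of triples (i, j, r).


Propagating the 24 rank bounds to every northwest block:

  i=1: 0 0 0 0 0 1 1 1 1 1
  i=2: 0 0 0 0 0 1 1 1 2 2
  i=3: 0 0 0 0 0 1 2 2 3 3
  i=4: 0 0 1 1 1 2 3 3 4 4
  i=5: 0 0 1 2 2 3 4 4 5 5
  i=6: 0 0 1 2 3 4 5 5 6 6
  i=7: 0 0 1 2 3 4 5 6 7 7
  i=8: 0 0 1 2 3 4 5 6 7 8
  i=9: 1 1 2 3 4 5 6 7 8 9
  i=10: 1 2 3 4 5 6 7 8 9 10

the unique w with this rank table is (6, 9, 7, 3, 4, 5, 8, 10, 1, 2).

D(w) has 27 cells with 3 SE-corners; essential set:

[(2, 8, 1), (3, 5, 0), (8, 2, 0)]


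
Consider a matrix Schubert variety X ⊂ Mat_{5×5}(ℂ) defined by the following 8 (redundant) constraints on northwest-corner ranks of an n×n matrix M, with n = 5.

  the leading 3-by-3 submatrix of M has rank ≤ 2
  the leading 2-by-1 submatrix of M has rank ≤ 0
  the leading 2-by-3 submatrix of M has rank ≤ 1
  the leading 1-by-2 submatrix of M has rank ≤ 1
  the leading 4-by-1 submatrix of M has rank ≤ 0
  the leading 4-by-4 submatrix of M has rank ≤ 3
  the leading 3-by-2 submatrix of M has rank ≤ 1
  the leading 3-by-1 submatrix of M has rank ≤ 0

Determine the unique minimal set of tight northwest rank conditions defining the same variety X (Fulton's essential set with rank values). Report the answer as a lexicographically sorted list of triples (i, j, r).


The tightest implied rank at each (i,j), from the 8 conditions:

  R[1]: 0 | 1 | 1 | 1 | 1
  R[2]: 0 | 1 | 1 | 2 | 2
  R[3]: 0 | 1 | 2 | 3 | 3
  R[4]: 0 | 1 | 2 | 3 | 4
  R[5]: 1 | 2 | 3 | 4 | 5

giving w = (2, 4, 3, 5, 1) via Δ²R.

2 SE-corners of the 5-cell Rothe diagram give Ess(w):

[(2, 3, 1), (4, 1, 0)]


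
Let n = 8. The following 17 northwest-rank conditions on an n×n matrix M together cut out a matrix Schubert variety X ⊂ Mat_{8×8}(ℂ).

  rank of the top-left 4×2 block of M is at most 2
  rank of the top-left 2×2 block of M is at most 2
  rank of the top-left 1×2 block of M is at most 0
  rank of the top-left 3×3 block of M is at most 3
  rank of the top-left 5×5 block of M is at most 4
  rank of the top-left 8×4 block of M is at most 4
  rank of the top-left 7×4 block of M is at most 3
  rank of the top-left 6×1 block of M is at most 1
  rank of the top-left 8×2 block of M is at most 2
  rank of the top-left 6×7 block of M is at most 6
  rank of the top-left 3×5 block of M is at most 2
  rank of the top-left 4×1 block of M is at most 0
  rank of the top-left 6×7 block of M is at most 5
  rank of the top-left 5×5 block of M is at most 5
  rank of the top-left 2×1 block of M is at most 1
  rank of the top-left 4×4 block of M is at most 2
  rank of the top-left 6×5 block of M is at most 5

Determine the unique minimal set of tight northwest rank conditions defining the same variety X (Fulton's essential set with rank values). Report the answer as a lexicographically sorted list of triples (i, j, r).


Computing R[i][j] = min implied NW-rank bound (n=8, 17 conditions):

  0, 0, 1, 1, 1, 1, 1, 1
  0, 1, 2, 2, 2, 2, 2, 2
  0, 1, 2, 2, 2, 3, 3, 3
  0, 1, 2, 2, 3, 4, 4, 4
  1, 2, 3, 3, 4, 5, 5, 5
  1, 2, 3, 3, 4, 5, 5, 6
  1, 2, 3, 3, 4, 5, 6, 7
  1, 2, 3, 4, 5, 6, 7, 8

so w = (3, 2, 6, 5, 1, 8, 7, 4).

ℓ(w)=11; the 6 essential cells (i,j,r):

[(1, 2, 0), (3, 5, 2), (4, 1, 0), (4, 4, 2), (6, 7, 5), (7, 4, 3)]


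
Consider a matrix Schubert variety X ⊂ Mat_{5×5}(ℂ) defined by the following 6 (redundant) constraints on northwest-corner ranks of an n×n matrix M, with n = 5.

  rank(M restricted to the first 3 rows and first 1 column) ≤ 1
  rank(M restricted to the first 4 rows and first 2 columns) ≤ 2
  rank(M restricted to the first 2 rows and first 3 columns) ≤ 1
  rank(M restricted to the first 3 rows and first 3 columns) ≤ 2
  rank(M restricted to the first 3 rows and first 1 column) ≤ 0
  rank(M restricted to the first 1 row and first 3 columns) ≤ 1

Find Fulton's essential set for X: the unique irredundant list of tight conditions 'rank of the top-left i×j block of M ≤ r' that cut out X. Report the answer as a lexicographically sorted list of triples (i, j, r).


Computing R[i][j] = min implied NW-rank bound (n=5, 6 conditions):

  i=1: 0 1 1 1 1
  i=2: 0 1 1 2 2
  i=3: 0 1 2 3 3
  i=4: 1 2 3 4 4
  i=5: 1 2 3 4 5

the unique w with this rank table is (2, 4, 3, 1, 5).

D(w) has 4 cells with 2 SE-corners; essential set:

[(2, 3, 1), (3, 1, 0)]


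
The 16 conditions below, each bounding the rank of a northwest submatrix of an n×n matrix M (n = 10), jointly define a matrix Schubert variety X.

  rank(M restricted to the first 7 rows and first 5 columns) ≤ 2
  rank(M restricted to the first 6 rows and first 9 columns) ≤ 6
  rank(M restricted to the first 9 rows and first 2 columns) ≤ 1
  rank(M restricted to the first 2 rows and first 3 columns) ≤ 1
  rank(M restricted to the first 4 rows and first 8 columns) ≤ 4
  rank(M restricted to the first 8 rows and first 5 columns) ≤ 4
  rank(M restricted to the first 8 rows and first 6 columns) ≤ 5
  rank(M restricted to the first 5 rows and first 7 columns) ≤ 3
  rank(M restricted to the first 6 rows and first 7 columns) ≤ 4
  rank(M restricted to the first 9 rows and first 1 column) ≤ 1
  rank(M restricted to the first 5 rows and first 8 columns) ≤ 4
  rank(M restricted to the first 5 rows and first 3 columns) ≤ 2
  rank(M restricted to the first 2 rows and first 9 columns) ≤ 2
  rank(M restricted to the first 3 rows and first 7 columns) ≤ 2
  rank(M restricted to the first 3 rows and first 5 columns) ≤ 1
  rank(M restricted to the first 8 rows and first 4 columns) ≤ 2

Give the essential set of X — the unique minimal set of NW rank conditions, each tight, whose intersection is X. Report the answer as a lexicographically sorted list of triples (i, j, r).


Rank table r_w(10×10) implied by the 16 constraints:

  R[1]: 1 | 1 | 1 | 1 | 1 | 1 | 1 | 1 | 1 | 1
  R[2]: 1 | 1 | 1 | 1 | 1 | 2 | 2 | 2 | 2 | 2
  R[3]: 1 | 1 | 1 | 1 | 1 | 2 | 2 | 3 | 3 | 3
  R[4]: 1 | 1 | 2 | 2 | 2 | 3 | 3 | 4 | 4 | 4
  R[5]: 1 | 1 | 2 | 2 | 2 | 3 | 3 | 4 | 5 | 5
  R[6]: 1 | 1 | 2 | 2 | 2 | 3 | 4 | 5 | 6 | 6
  R[7]: 1 | 1 | 2 | 2 | 2 | 3 | 4 | 5 | 6 | 7
  R[8]: 1 | 1 | 2 | 2 | 3 | 4 | 5 | 6 | 7 | 8
  R[9]: 1 | 1 | 2 | 3 | 4 | 5 | 6 | 7 | 8 | 9
  R[10]: 1 | 2 | 3 | 4 | 5 | 6 | 7 | 8 | 9 | 10

second differences of R give the permutation w = (1, 6, 8, 3, 9, 7, 10, 5, 4, 2).

Fulton essential set (6 of the 23 Rothe cells):

[(3, 5, 1), (3, 7, 2), (5, 7, 3), (7, 5, 2), (8, 4, 2), (9, 2, 1)]


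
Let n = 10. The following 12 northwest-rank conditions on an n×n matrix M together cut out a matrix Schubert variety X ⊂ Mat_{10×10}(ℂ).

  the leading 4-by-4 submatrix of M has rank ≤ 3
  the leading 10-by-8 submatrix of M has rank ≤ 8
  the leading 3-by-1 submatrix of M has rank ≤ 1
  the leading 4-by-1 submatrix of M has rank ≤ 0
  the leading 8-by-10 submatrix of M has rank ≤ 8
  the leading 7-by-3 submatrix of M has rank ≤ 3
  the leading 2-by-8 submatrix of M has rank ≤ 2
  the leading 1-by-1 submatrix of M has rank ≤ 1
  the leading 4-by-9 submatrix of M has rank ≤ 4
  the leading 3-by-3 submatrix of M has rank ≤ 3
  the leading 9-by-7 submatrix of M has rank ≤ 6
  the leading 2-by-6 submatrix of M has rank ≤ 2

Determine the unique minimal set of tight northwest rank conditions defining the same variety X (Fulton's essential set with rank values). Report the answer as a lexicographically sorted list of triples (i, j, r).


The tightest implied rank at each (i,j), from the 12 conditions:

  i=1: 0 1 1 1 1 1 1 1 1 1
  i=2: 0 1 2 2 2 2 2 2 2 2
  i=3: 0 1 2 3 3 3 3 3 3 3
  i=4: 0 1 2 3 4 4 4 4 4 4
  i=5: 1 2 3 4 5 5 5 5 5 5
  i=6: 1 2 3 4 5 6 6 6 6 6
  i=7: 1 2 3 4 5 6 6 7 7 7
  i=8: 1 2 3 4 5 6 6 7 8 8
  i=9: 1 2 3 4 5 6 6 7 8 9
  i=10: 1 2 3 4 5 6 7 8 9 10

giving w = (2, 3, 4, 5, 1, 6, 8, 9, 10, 7) via Δ²R.

2 SE-corners of the 7-cell Rothe diagram give Ess(w):

[(4, 1, 0), (9, 7, 6)]


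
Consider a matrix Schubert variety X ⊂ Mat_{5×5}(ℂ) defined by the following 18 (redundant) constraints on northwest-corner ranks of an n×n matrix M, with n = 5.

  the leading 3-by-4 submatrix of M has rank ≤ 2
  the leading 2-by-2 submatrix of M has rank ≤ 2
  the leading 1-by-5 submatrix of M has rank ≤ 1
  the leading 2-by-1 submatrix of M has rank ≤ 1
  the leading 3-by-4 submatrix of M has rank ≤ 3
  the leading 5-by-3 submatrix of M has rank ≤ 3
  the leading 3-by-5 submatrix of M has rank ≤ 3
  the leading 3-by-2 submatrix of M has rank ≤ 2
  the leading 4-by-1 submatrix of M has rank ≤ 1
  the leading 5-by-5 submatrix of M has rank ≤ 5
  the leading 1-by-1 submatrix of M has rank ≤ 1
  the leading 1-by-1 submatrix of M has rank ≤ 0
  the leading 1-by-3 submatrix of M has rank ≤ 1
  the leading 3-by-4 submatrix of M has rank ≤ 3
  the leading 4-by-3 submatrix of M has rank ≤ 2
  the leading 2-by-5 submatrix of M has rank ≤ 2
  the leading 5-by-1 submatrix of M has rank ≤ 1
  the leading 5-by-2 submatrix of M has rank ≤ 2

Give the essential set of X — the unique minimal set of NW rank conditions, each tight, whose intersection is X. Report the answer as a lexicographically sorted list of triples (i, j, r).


The tightest implied rank at each (i,j), from the 18 conditions:

  R[1]: 0 | 1 | 1 | 1 | 1
  R[2]: 1 | 2 | 2 | 2 | 2
  R[3]: 1 | 2 | 2 | 2 | 3
  R[4]: 1 | 2 | 2 | 3 | 4
  R[5]: 1 | 2 | 3 | 4 | 5

the unique w with this rank table is (2, 1, 5, 4, 3).

Rothe diagram D(w) (4 cells), 3 SE-corners (essential conditions):

[(1, 1, 0), (3, 4, 2), (4, 3, 2)]


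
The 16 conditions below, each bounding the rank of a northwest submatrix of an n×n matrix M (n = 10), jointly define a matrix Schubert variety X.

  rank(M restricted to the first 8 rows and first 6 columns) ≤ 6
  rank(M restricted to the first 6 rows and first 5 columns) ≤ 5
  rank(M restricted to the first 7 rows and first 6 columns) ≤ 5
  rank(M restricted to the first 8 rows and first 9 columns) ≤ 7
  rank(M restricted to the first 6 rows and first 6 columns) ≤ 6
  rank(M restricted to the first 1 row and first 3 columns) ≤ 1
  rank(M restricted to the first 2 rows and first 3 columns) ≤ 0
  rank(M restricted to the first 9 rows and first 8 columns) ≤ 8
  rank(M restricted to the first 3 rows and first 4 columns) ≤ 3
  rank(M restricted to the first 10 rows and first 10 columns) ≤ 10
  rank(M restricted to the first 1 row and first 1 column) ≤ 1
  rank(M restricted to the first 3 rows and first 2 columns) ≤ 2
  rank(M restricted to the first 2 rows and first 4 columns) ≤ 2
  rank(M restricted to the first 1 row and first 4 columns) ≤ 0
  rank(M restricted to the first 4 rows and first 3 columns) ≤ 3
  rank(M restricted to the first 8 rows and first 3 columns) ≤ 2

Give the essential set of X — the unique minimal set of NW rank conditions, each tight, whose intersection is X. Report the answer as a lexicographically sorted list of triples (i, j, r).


The tightest implied rank at each (i,j), from the 16 conditions:

  0 | 0 | 0 | 0 | 1 | 1 | 1 | 1 | 1 | 1
  0 | 0 | 0 | 1 | 2 | 2 | 2 | 2 | 2 | 2
  1 | 1 | 1 | 2 | 3 | 3 | 3 | 3 | 3 | 3
  1 | 2 | 2 | 3 | 4 | 4 | 4 | 4 | 4 | 4
  1 | 2 | 2 | 3 | 4 | 5 | 5 | 5 | 5 | 5
  1 | 2 | 2 | 3 | 4 | 5 | 6 | 6 | 6 | 6
  1 | 2 | 2 | 3 | 4 | 5 | 6 | 7 | 7 | 7
  1 | 2 | 2 | 3 | 4 | 5 | 6 | 7 | 7 | 8
  1 | 2 | 3 | 4 | 5 | 6 | 7 | 8 | 8 | 9
  1 | 2 | 3 | 4 | 5 | 6 | 7 | 8 | 9 | 10

the unique w with this rank table is (5, 4, 1, 2, 6, 7, 8, 10, 3, 9).

Rothe diagram D(w) (12 cells), 4 SE-corners (essential conditions):

[(1, 4, 0), (2, 3, 0), (8, 3, 2), (8, 9, 7)]
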